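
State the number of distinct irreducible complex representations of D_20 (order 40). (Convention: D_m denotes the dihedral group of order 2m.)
13

Argument: The number of irreducible complex representations of a finite group equals its number of conjugacy classes. D_20 has 13 conjugacy classes (n/2 + 3 for n even), so D_20 (order 40) has exactly 13 irreducible complex representations.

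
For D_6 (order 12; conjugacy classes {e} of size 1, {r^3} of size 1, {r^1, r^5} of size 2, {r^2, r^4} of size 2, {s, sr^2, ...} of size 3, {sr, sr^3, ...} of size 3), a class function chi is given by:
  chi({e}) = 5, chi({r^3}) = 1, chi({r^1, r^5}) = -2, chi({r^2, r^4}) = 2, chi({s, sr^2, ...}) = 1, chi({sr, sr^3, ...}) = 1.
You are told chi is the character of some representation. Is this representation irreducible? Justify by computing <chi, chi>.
Not irreducible (reducible): <chi, chi> = 4 > 1.

Why: <chi, chi> = (1/|G|) sum_C |C| * |chi(C)|^2 = (1/12)[1*|5|^2 + 1*|1|^2 + 2*|-2|^2 + 2*|2|^2 + 3*|1|^2 + 3*|1|^2]
  = (1/12)[(25) + (1) + (8) + (8) + (3) + (3)] = 48/12 = 4.
A character is irreducible iff <chi, chi> = 1, so this representation is reducible.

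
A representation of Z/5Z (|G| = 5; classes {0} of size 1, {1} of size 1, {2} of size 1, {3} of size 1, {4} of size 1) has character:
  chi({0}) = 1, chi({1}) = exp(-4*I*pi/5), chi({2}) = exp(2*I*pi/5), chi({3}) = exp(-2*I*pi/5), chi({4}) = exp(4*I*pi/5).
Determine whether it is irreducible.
Irreducible: <chi, chi> = 1.

Argument: <chi, chi> = (1/|G|) sum_C |C| * |chi(C)|^2 = (1/5)[1*|1|^2 + 1*|exp(-4*I*pi/5)|^2 + 1*|exp(2*I*pi/5)|^2 + 1*|exp(-2*I*pi/5)|^2 + 1*|exp(4*I*pi/5)|^2]
  = (1/5)[(1) + (1) + (1) + (1) + (1)] = 5/5 = 1.
(Exp terms are combined using exp(i*s)*conj(exp(i*t)) = exp(i*(s-t)), and sums of them are collapsed using the identity that for every m > 1 the m distinct m-th roots of unity sum to 0, e.g. 1 + exp(2*I*pi/3) + exp(-2*I*pi/3) = 0.)
A character is irreducible iff <chi, chi> = 1, so this representation is irreducible.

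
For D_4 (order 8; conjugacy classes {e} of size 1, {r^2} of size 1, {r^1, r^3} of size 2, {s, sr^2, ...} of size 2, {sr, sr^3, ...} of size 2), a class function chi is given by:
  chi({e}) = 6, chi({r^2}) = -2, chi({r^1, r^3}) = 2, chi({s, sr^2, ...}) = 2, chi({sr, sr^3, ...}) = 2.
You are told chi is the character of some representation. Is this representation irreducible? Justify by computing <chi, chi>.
Not irreducible (reducible): <chi, chi> = 8 > 1.

Argument: <chi, chi> = (1/|G|) sum_C |C| * |chi(C)|^2 = (1/8)[1*|6|^2 + 1*|-2|^2 + 2*|2|^2 + 2*|2|^2 + 2*|2|^2]
  = (1/8)[(36) + (4) + (8) + (8) + (8)] = 64/8 = 8.
A character is irreducible iff <chi, chi> = 1, so this representation is reducible.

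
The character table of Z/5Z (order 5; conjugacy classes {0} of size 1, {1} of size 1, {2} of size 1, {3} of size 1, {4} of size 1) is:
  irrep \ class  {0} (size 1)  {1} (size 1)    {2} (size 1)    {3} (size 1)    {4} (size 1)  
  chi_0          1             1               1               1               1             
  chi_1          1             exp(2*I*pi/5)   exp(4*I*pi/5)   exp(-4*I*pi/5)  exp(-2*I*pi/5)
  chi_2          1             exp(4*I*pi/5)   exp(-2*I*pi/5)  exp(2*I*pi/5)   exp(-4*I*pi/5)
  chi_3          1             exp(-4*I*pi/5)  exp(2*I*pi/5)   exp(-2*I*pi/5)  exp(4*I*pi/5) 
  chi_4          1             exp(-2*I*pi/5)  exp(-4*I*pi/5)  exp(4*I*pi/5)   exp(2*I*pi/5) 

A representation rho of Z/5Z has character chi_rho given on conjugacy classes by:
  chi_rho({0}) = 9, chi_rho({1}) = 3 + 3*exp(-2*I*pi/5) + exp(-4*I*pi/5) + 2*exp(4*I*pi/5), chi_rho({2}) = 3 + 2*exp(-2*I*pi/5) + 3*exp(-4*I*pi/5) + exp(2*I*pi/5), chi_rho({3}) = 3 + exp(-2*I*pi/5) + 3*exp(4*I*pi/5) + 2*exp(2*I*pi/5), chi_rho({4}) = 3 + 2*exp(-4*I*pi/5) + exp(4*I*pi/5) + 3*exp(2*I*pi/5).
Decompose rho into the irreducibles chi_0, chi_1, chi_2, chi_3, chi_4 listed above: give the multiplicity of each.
Multiplicities: chi_0: 3, chi_1: 0, chi_2: 2, chi_3: 1, chi_4: 3.

Solution. Use <chi_rho, chi> = (1/|G|) sum_C |C| * chi_rho(C) * conj(chi(C)) with |G| = 5 for each irreducible chi in the table:
  <chi_rho, chi_0> = (1/5)[1*(9)*conj(1) + 1*(3 + 3*exp(-2*I*pi/5) + exp(-4*I*pi/5) + 2*exp(4*I*pi/5))*conj(1) + 1*(3 + 2*exp(-2*I*pi/5) + 3*exp(-4*I*pi/5) + exp(2*I*pi/5))*conj(1) + 1*(3 + exp(-2*I*pi/5) + 3*exp(4*I*pi/5) + 2*exp(2*I*pi/5))*conj(1) + 1*(3 + 2*exp(-4*I*pi/5) + exp(4*I*pi/5) + 3*exp(2*I*pi/5))*conj(1)]
      = (1/5)[(9) + (3 + 3*exp(-2*I*pi/5) + exp(-4*I*pi/5) + 2*exp(4*I*pi/5)) + (3 + 2*exp(-2*I*pi/5) + 3*exp(-4*I*pi/5) + exp(2*I*pi/5)) + (3 + exp(-2*I*pi/5) + 3*exp(4*I*pi/5) + 2*exp(2*I*pi/5)) + (3 + 2*exp(-4*I*pi/5) + exp(4*I*pi/5) + 3*exp(2*I*pi/5))] = 15/5 = 3
  <chi_rho, chi_1> = (1/5)[1*(9)*conj(1) + 1*(3 + 3*exp(-2*I*pi/5) + exp(-4*I*pi/5) + 2*exp(4*I*pi/5))*conj(exp(2*I*pi/5)) + 1*(3 + 2*exp(-2*I*pi/5) + 3*exp(-4*I*pi/5) + exp(2*I*pi/5))*conj(exp(4*I*pi/5)) + 1*(3 + exp(-2*I*pi/5) + 3*exp(4*I*pi/5) + 2*exp(2*I*pi/5))*conj(exp(-4*I*pi/5)) + 1*(3 + 2*exp(-4*I*pi/5) + exp(4*I*pi/5) + 3*exp(2*I*pi/5))*conj(exp(-2*I*pi/5))]
      = (1/5)[(9) + (3*exp(-2*I*pi/5) + 3*exp(-4*I*pi/5) + exp(4*I*pi/5) + 2*exp(2*I*pi/5)) + (3*exp(-4*I*pi/5) + exp(-2*I*pi/5) + 2*exp(4*I*pi/5) + 3*exp(2*I*pi/5)) + (3*exp(-2*I*pi/5) + 2*exp(-4*I*pi/5) + exp(2*I*pi/5) + 3*exp(4*I*pi/5)) + (2*exp(-2*I*pi/5) + exp(-4*I*pi/5) + 3*exp(4*I*pi/5) + 3*exp(2*I*pi/5))] = 0/5 = 0
  <chi_rho, chi_2> = (1/5)[1*(9)*conj(1) + 1*(3 + 3*exp(-2*I*pi/5) + exp(-4*I*pi/5) + 2*exp(4*I*pi/5))*conj(exp(4*I*pi/5)) + 1*(3 + 2*exp(-2*I*pi/5) + 3*exp(-4*I*pi/5) + exp(2*I*pi/5))*conj(exp(-2*I*pi/5)) + 1*(3 + exp(-2*I*pi/5) + 3*exp(4*I*pi/5) + 2*exp(2*I*pi/5))*conj(exp(2*I*pi/5)) + 1*(3 + 2*exp(-4*I*pi/5) + exp(4*I*pi/5) + 3*exp(2*I*pi/5))*conj(exp(-4*I*pi/5))]
      = (1/5)[(9) + (2 + 3*exp(-4*I*pi/5) + exp(2*I*pi/5) + 3*exp(4*I*pi/5)) + (2 + 3*exp(-2*I*pi/5) + exp(4*I*pi/5) + 3*exp(2*I*pi/5)) + (2 + 3*exp(-2*I*pi/5) + exp(-4*I*pi/5) + 3*exp(2*I*pi/5)) + (2 + 3*exp(-4*I*pi/5) + exp(-2*I*pi/5) + 3*exp(4*I*pi/5))] = 10/5 = 2
  <chi_rho, chi_3> = (1/5)[1*(9)*conj(1) + 1*(3 + 3*exp(-2*I*pi/5) + exp(-4*I*pi/5) + 2*exp(4*I*pi/5))*conj(exp(-4*I*pi/5)) + 1*(3 + 2*exp(-2*I*pi/5) + 3*exp(-4*I*pi/5) + exp(2*I*pi/5))*conj(exp(2*I*pi/5)) + 1*(3 + exp(-2*I*pi/5) + 3*exp(4*I*pi/5) + 2*exp(2*I*pi/5))*conj(exp(-2*I*pi/5)) + 1*(3 + 2*exp(-4*I*pi/5) + exp(4*I*pi/5) + 3*exp(2*I*pi/5))*conj(exp(4*I*pi/5))]
      = (1/5)[(9) + (1 + 2*exp(-2*I*pi/5) + 3*exp(4*I*pi/5) + 3*exp(2*I*pi/5)) + (1 + 3*exp(-2*I*pi/5) + 2*exp(-4*I*pi/5) + 3*exp(4*I*pi/5)) + (1 + 3*exp(-4*I*pi/5) + 2*exp(4*I*pi/5) + 3*exp(2*I*pi/5)) + (1 + 3*exp(-2*I*pi/5) + 3*exp(-4*I*pi/5) + 2*exp(2*I*pi/5))] = 5/5 = 1
  <chi_rho, chi_4> = (1/5)[1*(9)*conj(1) + 1*(3 + 3*exp(-2*I*pi/5) + exp(-4*I*pi/5) + 2*exp(4*I*pi/5))*conj(exp(-2*I*pi/5)) + 1*(3 + 2*exp(-2*I*pi/5) + 3*exp(-4*I*pi/5) + exp(2*I*pi/5))*conj(exp(-4*I*pi/5)) + 1*(3 + exp(-2*I*pi/5) + 3*exp(4*I*pi/5) + 2*exp(2*I*pi/5))*conj(exp(4*I*pi/5)) + 1*(3 + 2*exp(-4*I*pi/5) + exp(4*I*pi/5) + 3*exp(2*I*pi/5))*conj(exp(2*I*pi/5))]
      = (1/5)[(9) + (3 + 2*exp(-4*I*pi/5) + exp(-2*I*pi/5) + 3*exp(2*I*pi/5)) + (3 + exp(-4*I*pi/5) + 3*exp(4*I*pi/5) + 2*exp(2*I*pi/5)) + (3 + 2*exp(-2*I*pi/5) + 3*exp(-4*I*pi/5) + exp(4*I*pi/5)) + (3 + 3*exp(-2*I*pi/5) + exp(2*I*pi/5) + 2*exp(4*I*pi/5))] = 15/5 = 3
(Exp terms are combined using exp(i*s)*conj(exp(i*t)) = exp(i*(s-t)), and sums of them are collapsed using the identity that for every m > 1 the m distinct m-th roots of unity sum to 0, e.g. 1 + exp(2*I*pi/3) + exp(-2*I*pi/3) = 0.)
Dimension check: dim(rho) = sum (mult * dim) = 3*1 + 0*1 + 2*1 + 1*1 + 3*1 = 9 = chi_rho(e) = 9.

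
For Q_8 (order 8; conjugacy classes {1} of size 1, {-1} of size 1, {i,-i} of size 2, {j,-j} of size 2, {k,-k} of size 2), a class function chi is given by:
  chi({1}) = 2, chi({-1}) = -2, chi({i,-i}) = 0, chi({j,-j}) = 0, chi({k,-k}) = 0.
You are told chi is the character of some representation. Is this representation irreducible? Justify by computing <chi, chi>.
Irreducible: <chi, chi> = 1.

Derivation: <chi, chi> = (1/|G|) sum_C |C| * |chi(C)|^2 = (1/8)[1*|2|^2 + 1*|-2|^2 + 2*|0|^2 + 2*|0|^2 + 2*|0|^2]
  = (1/8)[(4) + (4) + (0) + (0) + (0)] = 8/8 = 1.
A character is irreducible iff <chi, chi> = 1, so this representation is irreducible.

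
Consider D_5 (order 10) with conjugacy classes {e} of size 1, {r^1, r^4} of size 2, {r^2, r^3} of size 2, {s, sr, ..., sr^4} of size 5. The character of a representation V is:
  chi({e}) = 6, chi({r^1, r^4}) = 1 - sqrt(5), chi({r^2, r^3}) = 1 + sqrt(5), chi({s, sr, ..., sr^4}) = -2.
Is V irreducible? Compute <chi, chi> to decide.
Not irreducible (reducible): <chi, chi> = 8 > 1.

Reasoning: <chi, chi> = (1/|G|) sum_C |C| * |chi(C)|^2 = (1/10)[1*|6|^2 + 2*|1 - sqrt(5)|^2 + 2*|1 + sqrt(5)|^2 + 5*|-2|^2]
  = (1/10)[(36) + (12 - 4*sqrt(5)) + (4*sqrt(5) + 12) + (20)] = 80/10 = 8.
A character is irreducible iff <chi, chi> = 1, so this representation is reducible.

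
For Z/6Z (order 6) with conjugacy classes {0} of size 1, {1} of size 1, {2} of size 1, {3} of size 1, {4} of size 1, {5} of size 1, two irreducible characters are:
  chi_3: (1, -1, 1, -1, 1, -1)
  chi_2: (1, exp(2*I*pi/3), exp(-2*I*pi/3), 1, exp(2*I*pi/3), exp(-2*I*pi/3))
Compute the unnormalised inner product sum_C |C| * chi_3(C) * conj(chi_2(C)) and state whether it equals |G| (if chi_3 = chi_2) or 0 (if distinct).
Sum = 0; so <chi_3, chi_2> = 0 (distinct irreducibles are orthogonal).

Proof sketch: Compute term by term over conjugacy classes (|C| * chi_3(C) * conj(chi_2(C))):
  1*(1)*conj(1) + 1*(-1)*conj(exp(2*I*pi/3)) + 1*(1)*conj(exp(-2*I*pi/3)) + 1*(-1)*conj(1) + 1*(1)*conj(exp(2*I*pi/3)) + 1*(-1)*conj(exp(-2*I*pi/3))
  = (1) + (-exp(-2*I*pi/3)) + (exp(2*I*pi/3)) + (-1) + (exp(-2*I*pi/3)) + (-exp(2*I*pi/3))
  = 0.
(Exp terms are combined using exp(i*s)*conj(exp(i*t)) = exp(i*(s-t)), and sums of them are collapsed using the identity that for every m > 1 the m distinct m-th roots of unity sum to 0, e.g. 1 + exp(2*I*pi/3) + exp(-2*I*pi/3) = 0.)
Dividing by |G| = 6 gives 0/6 = 0, matching the row-orthogonality relation <chi_3, chi_2> = [chi_3 = chi_2].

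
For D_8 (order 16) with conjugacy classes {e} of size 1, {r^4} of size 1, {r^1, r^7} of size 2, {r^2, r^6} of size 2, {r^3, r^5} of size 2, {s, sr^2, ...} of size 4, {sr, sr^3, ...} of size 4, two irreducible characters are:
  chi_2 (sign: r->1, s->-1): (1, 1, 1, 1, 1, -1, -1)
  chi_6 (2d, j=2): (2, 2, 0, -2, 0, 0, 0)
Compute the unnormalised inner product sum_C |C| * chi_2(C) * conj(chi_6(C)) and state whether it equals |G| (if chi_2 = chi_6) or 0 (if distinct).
Sum = 0; so <chi_2, chi_6> = 0 (distinct irreducibles are orthogonal).

Explanation: Compute term by term over conjugacy classes (|C| * chi_2(C) * conj(chi_6(C))):
  1*(1)*conj(2) + 1*(1)*conj(2) + 2*(1)*conj(0) + 2*(1)*conj(-2) + 2*(1)*conj(0) + 4*(-1)*conj(0) + 4*(-1)*conj(0)
  = (2) + (2) + (0) + (-4) + (0) + (0) + (0)
  = 0.
Dividing by |G| = 16 gives 0/16 = 0, matching the row-orthogonality relation <chi_2, chi_6> = [chi_2 = chi_6].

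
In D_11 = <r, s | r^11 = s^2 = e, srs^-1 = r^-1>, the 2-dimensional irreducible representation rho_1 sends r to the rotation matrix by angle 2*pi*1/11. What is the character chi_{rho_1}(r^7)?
chi_{rho_1}(r^7) = 2*cos(2*pi*1*7/11) = -2*cos(3*pi/11)

Details: rho_1(r^7) is rotation by angle 2*pi*1*7/11, whose trace is 2*cos(2*pi*1*7/11) = -2*cos(3*pi/11).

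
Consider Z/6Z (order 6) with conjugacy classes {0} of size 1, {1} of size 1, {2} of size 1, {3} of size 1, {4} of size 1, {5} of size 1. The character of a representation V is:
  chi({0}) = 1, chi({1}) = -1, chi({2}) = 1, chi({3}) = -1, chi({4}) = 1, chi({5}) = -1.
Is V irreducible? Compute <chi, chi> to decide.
Irreducible: <chi, chi> = 1.

Solution. <chi, chi> = (1/|G|) sum_C |C| * |chi(C)|^2 = (1/6)[1*|1|^2 + 1*|-1|^2 + 1*|1|^2 + 1*|-1|^2 + 1*|1|^2 + 1*|-1|^2]
  = (1/6)[(1) + (1) + (1) + (1) + (1) + (1)] = 6/6 = 1.
(Exp terms are combined using exp(i*s)*conj(exp(i*t)) = exp(i*(s-t)), and sums of them are collapsed using the identity that for every m > 1 the m distinct m-th roots of unity sum to 0, e.g. 1 + exp(2*I*pi/3) + exp(-2*I*pi/3) = 0.)
A character is irreducible iff <chi, chi> = 1, so this representation is irreducible.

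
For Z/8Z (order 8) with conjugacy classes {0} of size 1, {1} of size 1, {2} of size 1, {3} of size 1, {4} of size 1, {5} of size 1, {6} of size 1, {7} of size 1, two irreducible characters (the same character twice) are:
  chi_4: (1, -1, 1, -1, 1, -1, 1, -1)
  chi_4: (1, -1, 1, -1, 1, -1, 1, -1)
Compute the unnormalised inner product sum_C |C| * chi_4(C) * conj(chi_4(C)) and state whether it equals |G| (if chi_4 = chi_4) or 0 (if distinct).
Sum = 8 = |G| = 8; so <chi_4, chi_4> = 1 (norm-1 confirms irreducibility).

Compute term by term over conjugacy classes (|C| * chi_4(C) * conj(chi_4(C))):
  1*(1)*conj(1) + 1*(-1)*conj(-1) + 1*(1)*conj(1) + 1*(-1)*conj(-1) + 1*(1)*conj(1) + 1*(-1)*conj(-1) + 1*(1)*conj(1) + 1*(-1)*conj(-1)
  = (1) + (1) + (1) + (1) + (1) + (1) + (1) + (1)
  = 8.
(Exp terms are combined using exp(i*s)*conj(exp(i*t)) = exp(i*(s-t)), and sums of them are collapsed using the identity that for every m > 1 the m distinct m-th roots of unity sum to 0, e.g. 1 + exp(2*I*pi/3) + exp(-2*I*pi/3) = 0.)
Dividing by |G| = 8 gives 8/8 = 1, matching the row-orthogonality relation <chi_4, chi_4> = [chi_4 = chi_4].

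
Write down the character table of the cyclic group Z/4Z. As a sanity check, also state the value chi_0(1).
Character table of Z/4Z (irreps indexed chi_0,...,chi_3 with chi_k(m) = zeta_4^(k*m), zeta_4 = exp(2*pi*i/4)):
  irrep \ class  {0} (size 1)  {1} (size 1)  {2} (size 1)  {3} (size 1)
  chi_0          1             1             1             1           
  chi_1          1             I             -1            -I          
  chi_2          1             -1            1             -1          
  chi_3          1             -I            -1            I           

Spot check: chi_0(1) = zeta_4^(0*1) = zeta_4^0 = 1.

Why: Z/4Z is abelian, so all 4 irreducible complex representations are 1-dimensional. They are given by chi_k(m) = zeta_4^(k*m) for k = 0,...,3. Row orthogonality: sum_m chi_k(m) conj(chi_l(m)) = 4 * [k = l].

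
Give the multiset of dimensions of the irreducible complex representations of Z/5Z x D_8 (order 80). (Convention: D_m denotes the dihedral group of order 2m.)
Dimensions: 1, 1, 1, 1, 1, 1, 1, 1, 1, 1, 1, 1, 1, 1, 1, 1, 1, 1, 1, 1, 2, 2, 2, 2, 2, 2, 2, 2, 2, 2, 2, 2, 2, 2, 2

Why: There are 35 irreducibles (= number of conjugacy classes). Their dimensions d_i satisfy sum d_i^2 = |G| = 80: 1 + 1 + 1 + 1 + 1 + 1 + 1 + 1 + 1 + 1 + 1 + 1 + 1 + 1 + 1 + 1 + 1 + 1 + 1 + 1 + 4 + 4 + 4 + 4 + 4 + 4 + 4 + 4 + 4 + 4 + 4 + 4 + 4 + 4 + 4 = 80. (For the product with Z/5Z: each of the 5 1-dim characters of Z/5Z tensors with each irrep of D_8, giving 5 copies of each D_8-dimension.)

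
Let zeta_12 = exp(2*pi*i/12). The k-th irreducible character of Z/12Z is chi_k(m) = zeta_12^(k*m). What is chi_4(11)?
chi_4(11) = zeta_12^44 = exp(-2*I*pi/3)

chi_4(11) = zeta_12^(4*11) = zeta_12^44. Since zeta_12^12 = 1, this equals zeta_12^8 = exp(2*pi*i*8/12) = exp(-2*I*pi/3).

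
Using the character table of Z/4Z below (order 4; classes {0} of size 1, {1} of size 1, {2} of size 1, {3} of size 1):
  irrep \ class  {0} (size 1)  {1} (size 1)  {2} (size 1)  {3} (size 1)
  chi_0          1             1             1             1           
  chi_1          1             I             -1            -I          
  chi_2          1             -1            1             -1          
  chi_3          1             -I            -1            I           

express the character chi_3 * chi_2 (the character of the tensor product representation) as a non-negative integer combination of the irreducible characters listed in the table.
chi_3 tensor chi_2 = chi_1 (all other irreducibles have multiplicity 0).

Proof sketch: The character of a tensor product is the pointwise product (chi_3 * chi_2)(C) = chi_3(C) * chi_2(C):
  {0}: (1)*(1), {1}: (-I)*(-1), {2}: (-1)*(1), {3}: (I)*(-1)
so (chi_3 * chi_2) takes values
  {0} -> 1, {1} -> I, {2} -> -1, {3} -> -I.
Now take the inner product of this character with each irreducible chi from the table, <chi_3*chi_2, chi> = (1/4) sum_C |C| (chi_3*chi_2)(C) conj(chi(C)):
  <chi_3*chi_2, chi_0> = (1/4)[1*(1)*conj(1) + 1*(I)*conj(1) + 1*(-1)*conj(1) + 1*(-I)*conj(1)]
      = (1/4)[(1) + (I) + (-1) + (-I)] = 0/4 = 0
  <chi_3*chi_2, chi_1> = (1/4)[1*(1)*conj(1) + 1*(I)*conj(I) + 1*(-1)*conj(-1) + 1*(-I)*conj(-I)]
      = (1/4)[(1) + (1) + (1) + (1)] = 4/4 = 1
  <chi_3*chi_2, chi_2> = (1/4)[1*(1)*conj(1) + 1*(I)*conj(-1) + 1*(-1)*conj(1) + 1*(-I)*conj(-1)]
      = (1/4)[(1) + (-I) + (-1) + (I)] = 0/4 = 0
  <chi_3*chi_2, chi_3> = (1/4)[1*(1)*conj(1) + 1*(I)*conj(-I) + 1*(-1)*conj(-1) + 1*(-I)*conj(I)]
      = (1/4)[(1) + (-1) + (1) + (-1)] = 0/4 = 0
(Exp terms are combined using exp(i*s)*conj(exp(i*t)) = exp(i*(s-t)), and sums of them are collapsed using the identity that for every m > 1 the m distinct m-th roots of unity sum to 0, e.g. 1 + exp(2*I*pi/3) + exp(-2*I*pi/3) = 0.)
Hence the multiplicities are chi_1: 1. Dimension check: dim(chi_3)*dim(chi_2) = 1*1 = 1 and sum (mult * dim) = 1*1 = 1.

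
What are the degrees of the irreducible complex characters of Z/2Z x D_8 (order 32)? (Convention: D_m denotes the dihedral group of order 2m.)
Dimensions: 1, 1, 1, 1, 1, 1, 1, 1, 2, 2, 2, 2, 2, 2

Working: There are 14 irreducibles (= number of conjugacy classes). Their dimensions d_i satisfy sum d_i^2 = |G| = 32: 1 + 1 + 1 + 1 + 1 + 1 + 1 + 1 + 4 + 4 + 4 + 4 + 4 + 4 = 32. (For the product with Z/2Z: each of the 2 1-dim characters of Z/2Z tensors with each irrep of D_8, giving 2 copies of each D_8-dimension.)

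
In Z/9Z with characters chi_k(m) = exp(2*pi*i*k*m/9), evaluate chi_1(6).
chi_1(6) = zeta_9^6 = exp(-2*I*pi/3)

Derivation: chi_1(6) = zeta_9^(1*6) = zeta_9^6. Since zeta_9^9 = 1, this equals zeta_9^6 = exp(2*pi*i*6/9) = exp(-2*I*pi/3).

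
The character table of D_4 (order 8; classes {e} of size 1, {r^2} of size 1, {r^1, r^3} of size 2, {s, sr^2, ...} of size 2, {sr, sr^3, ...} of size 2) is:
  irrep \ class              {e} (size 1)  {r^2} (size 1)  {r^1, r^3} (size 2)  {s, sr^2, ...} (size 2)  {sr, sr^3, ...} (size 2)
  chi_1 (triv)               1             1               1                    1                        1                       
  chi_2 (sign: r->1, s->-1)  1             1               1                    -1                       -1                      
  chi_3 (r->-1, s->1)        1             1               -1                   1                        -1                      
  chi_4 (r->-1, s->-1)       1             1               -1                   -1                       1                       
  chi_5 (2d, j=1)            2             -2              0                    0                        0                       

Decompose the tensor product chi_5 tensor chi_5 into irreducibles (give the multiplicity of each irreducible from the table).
chi_5 tensor chi_5 = chi_1 + chi_2 + chi_3 + chi_4 (all other irreducibles have multiplicity 0).

Reasoning: The character of a tensor product is the pointwise product (chi_5 * chi_5)(C) = chi_5(C) * chi_5(C):
  {e}: (2)*(2), {r^2}: (-2)*(-2), {r^1, r^3}: (0)*(0), {s, sr^2, ...}: (0)*(0), {sr, sr^3, ...}: (0)*(0)
so (chi_5 * chi_5) takes values
  {e} -> 4, {r^2} -> 4, {r^1, r^3} -> 0, {s, sr^2, ...} -> 0, {sr, sr^3, ...} -> 0.
Now take the inner product of this character with each irreducible chi from the table, <chi_5*chi_5, chi> = (1/8) sum_C |C| (chi_5*chi_5)(C) conj(chi(C)):
  <chi_5*chi_5, chi_1> = (1/8)[1*(4)*conj(1) + 1*(4)*conj(1) + 2*(0)*conj(1) + 2*(0)*conj(1) + 2*(0)*conj(1)]
      = (1/8)[(4) + (4) + (0) + (0) + (0)] = 8/8 = 1
  <chi_5*chi_5, chi_2> = (1/8)[1*(4)*conj(1) + 1*(4)*conj(1) + 2*(0)*conj(1) + 2*(0)*conj(-1) + 2*(0)*conj(-1)]
      = (1/8)[(4) + (4) + (0) + (0) + (0)] = 8/8 = 1
  <chi_5*chi_5, chi_3> = (1/8)[1*(4)*conj(1) + 1*(4)*conj(1) + 2*(0)*conj(-1) + 2*(0)*conj(1) + 2*(0)*conj(-1)]
      = (1/8)[(4) + (4) + (0) + (0) + (0)] = 8/8 = 1
  <chi_5*chi_5, chi_4> = (1/8)[1*(4)*conj(1) + 1*(4)*conj(1) + 2*(0)*conj(-1) + 2*(0)*conj(-1) + 2*(0)*conj(1)]
      = (1/8)[(4) + (4) + (0) + (0) + (0)] = 8/8 = 1
  <chi_5*chi_5, chi_5> = (1/8)[1*(4)*conj(2) + 1*(4)*conj(-2) + 2*(0)*conj(0) + 2*(0)*conj(0) + 2*(0)*conj(0)]
      = (1/8)[(8) + (-8) + (0) + (0) + (0)] = 0/8 = 0
Hence the multiplicities are chi_1: 1, chi_2: 1, chi_3: 1, chi_4: 1. Dimension check: dim(chi_5)*dim(chi_5) = 2*2 = 4 and sum (mult * dim) = 1*1 + 1*1 + 1*1 + 1*1 = 4.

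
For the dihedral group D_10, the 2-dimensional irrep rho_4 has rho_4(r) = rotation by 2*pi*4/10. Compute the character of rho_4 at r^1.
chi_{rho_4}(r^1) = 2*cos(2*pi*4*1/10) = -sqrt(5)/2 - 1/2

Argument: rho_4(r^1) is rotation by angle 2*pi*4*1/10, whose trace is 2*cos(2*pi*4*1/10) = -sqrt(5)/2 - 1/2.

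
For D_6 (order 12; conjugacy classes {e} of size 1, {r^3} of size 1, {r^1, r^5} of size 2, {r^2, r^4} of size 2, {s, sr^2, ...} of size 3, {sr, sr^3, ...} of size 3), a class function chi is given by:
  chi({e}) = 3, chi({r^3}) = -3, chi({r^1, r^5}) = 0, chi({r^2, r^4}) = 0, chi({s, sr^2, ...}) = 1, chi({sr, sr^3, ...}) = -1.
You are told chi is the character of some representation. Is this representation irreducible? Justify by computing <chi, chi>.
Not irreducible (reducible): <chi, chi> = 2 > 1.

Reasoning: <chi, chi> = (1/|G|) sum_C |C| * |chi(C)|^2 = (1/12)[1*|3|^2 + 1*|-3|^2 + 2*|0|^2 + 2*|0|^2 + 3*|1|^2 + 3*|-1|^2]
  = (1/12)[(9) + (9) + (0) + (0) + (3) + (3)] = 24/12 = 2.
A character is irreducible iff <chi, chi> = 1, so this representation is reducible.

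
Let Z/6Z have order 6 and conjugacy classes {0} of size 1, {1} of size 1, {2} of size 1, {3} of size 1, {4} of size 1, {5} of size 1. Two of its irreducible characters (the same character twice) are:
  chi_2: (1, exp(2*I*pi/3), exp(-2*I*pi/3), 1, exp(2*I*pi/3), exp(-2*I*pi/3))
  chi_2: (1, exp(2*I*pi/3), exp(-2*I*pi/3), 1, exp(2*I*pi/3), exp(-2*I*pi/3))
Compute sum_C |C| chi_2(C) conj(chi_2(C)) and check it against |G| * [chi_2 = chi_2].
Sum = 6 = |G| = 6; so <chi_2, chi_2> = 1 (norm-1 confirms irreducibility).

Solution. Compute term by term over conjugacy classes (|C| * chi_2(C) * conj(chi_2(C))):
  1*(1)*conj(1) + 1*(exp(2*I*pi/3))*conj(exp(2*I*pi/3)) + 1*(exp(-2*I*pi/3))*conj(exp(-2*I*pi/3)) + 1*(1)*conj(1) + 1*(exp(2*I*pi/3))*conj(exp(2*I*pi/3)) + 1*(exp(-2*I*pi/3))*conj(exp(-2*I*pi/3))
  = (1) + (1) + (1) + (1) + (1) + (1)
  = 6.
(Exp terms are combined using exp(i*s)*conj(exp(i*t)) = exp(i*(s-t)), and sums of them are collapsed using the identity that for every m > 1 the m distinct m-th roots of unity sum to 0, e.g. 1 + exp(2*I*pi/3) + exp(-2*I*pi/3) = 0.)
Dividing by |G| = 6 gives 6/6 = 1, matching the row-orthogonality relation <chi_2, chi_2> = [chi_2 = chi_2].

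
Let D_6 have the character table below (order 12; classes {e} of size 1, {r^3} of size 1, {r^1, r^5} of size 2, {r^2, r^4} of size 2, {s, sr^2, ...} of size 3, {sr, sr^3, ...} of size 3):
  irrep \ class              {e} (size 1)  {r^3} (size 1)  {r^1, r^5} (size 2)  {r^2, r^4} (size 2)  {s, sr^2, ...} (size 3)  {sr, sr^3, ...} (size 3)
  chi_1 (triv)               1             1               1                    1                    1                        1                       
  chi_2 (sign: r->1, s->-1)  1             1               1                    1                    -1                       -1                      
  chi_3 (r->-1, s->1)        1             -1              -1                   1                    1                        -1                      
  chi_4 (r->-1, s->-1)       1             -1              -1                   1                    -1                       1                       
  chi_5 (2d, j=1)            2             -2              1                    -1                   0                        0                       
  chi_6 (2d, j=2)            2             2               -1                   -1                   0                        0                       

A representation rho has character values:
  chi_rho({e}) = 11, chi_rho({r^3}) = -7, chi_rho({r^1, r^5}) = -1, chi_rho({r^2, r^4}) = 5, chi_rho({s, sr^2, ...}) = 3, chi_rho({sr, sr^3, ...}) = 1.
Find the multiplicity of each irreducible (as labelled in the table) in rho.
Multiplicities: chi_1: 2, chi_2: 0, chi_3: 3, chi_4: 2, chi_5: 2, chi_6: 0.

Argument: Use <chi_rho, chi> = (1/|G|) sum_C |C| * chi_rho(C) * conj(chi(C)) with |G| = 12 for each irreducible chi in the table:
  <chi_rho, chi_1> = (1/12)[1*(11)*conj(1) + 1*(-7)*conj(1) + 2*(-1)*conj(1) + 2*(5)*conj(1) + 3*(3)*conj(1) + 3*(1)*conj(1)]
      = (1/12)[(11) + (-7) + (-2) + (10) + (9) + (3)] = 24/12 = 2
  <chi_rho, chi_2> = (1/12)[1*(11)*conj(1) + 1*(-7)*conj(1) + 2*(-1)*conj(1) + 2*(5)*conj(1) + 3*(3)*conj(-1) + 3*(1)*conj(-1)]
      = (1/12)[(11) + (-7) + (-2) + (10) + (-9) + (-3)] = 0/12 = 0
  <chi_rho, chi_3> = (1/12)[1*(11)*conj(1) + 1*(-7)*conj(-1) + 2*(-1)*conj(-1) + 2*(5)*conj(1) + 3*(3)*conj(1) + 3*(1)*conj(-1)]
      = (1/12)[(11) + (7) + (2) + (10) + (9) + (-3)] = 36/12 = 3
  <chi_rho, chi_4> = (1/12)[1*(11)*conj(1) + 1*(-7)*conj(-1) + 2*(-1)*conj(-1) + 2*(5)*conj(1) + 3*(3)*conj(-1) + 3*(1)*conj(1)]
      = (1/12)[(11) + (7) + (2) + (10) + (-9) + (3)] = 24/12 = 2
  <chi_rho, chi_5> = (1/12)[1*(11)*conj(2) + 1*(-7)*conj(-2) + 2*(-1)*conj(1) + 2*(5)*conj(-1) + 3*(3)*conj(0) + 3*(1)*conj(0)]
      = (1/12)[(22) + (14) + (-2) + (-10) + (0) + (0)] = 24/12 = 2
  <chi_rho, chi_6> = (1/12)[1*(11)*conj(2) + 1*(-7)*conj(2) + 2*(-1)*conj(-1) + 2*(5)*conj(-1) + 3*(3)*conj(0) + 3*(1)*conj(0)]
      = (1/12)[(22) + (-14) + (2) + (-10) + (0) + (0)] = 0/12 = 0
Dimension check: dim(rho) = sum (mult * dim) = 2*1 + 0*1 + 3*1 + 2*1 + 2*2 + 0*2 = 11 = chi_rho(e) = 11.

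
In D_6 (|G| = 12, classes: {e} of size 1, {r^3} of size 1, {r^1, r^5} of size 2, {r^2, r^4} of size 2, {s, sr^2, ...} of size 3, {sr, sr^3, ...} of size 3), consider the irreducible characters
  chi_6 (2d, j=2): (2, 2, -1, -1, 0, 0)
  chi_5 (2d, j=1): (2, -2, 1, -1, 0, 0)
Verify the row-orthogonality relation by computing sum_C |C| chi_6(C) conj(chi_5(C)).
Sum = 0; so <chi_6, chi_5> = 0 (distinct irreducibles are orthogonal).

Working: Compute term by term over conjugacy classes (|C| * chi_6(C) * conj(chi_5(C))):
  1*(2)*conj(2) + 1*(2)*conj(-2) + 2*(-1)*conj(1) + 2*(-1)*conj(-1) + 3*(0)*conj(0) + 3*(0)*conj(0)
  = (4) + (-4) + (-2) + (2) + (0) + (0)
  = 0.
Dividing by |G| = 12 gives 0/12 = 0, matching the row-orthogonality relation <chi_6, chi_5> = [chi_6 = chi_5].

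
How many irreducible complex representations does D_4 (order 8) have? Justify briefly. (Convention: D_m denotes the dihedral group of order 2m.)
5

Proof sketch: The number of irreducible complex representations of a finite group equals its number of conjugacy classes. D_4 has 5 conjugacy classes (n/2 + 3 for n even), so D_4 (order 8) has exactly 5 irreducible complex representations.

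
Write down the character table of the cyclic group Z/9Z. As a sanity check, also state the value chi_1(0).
Character table of Z/9Z (irreps indexed chi_0,...,chi_8 with chi_k(m) = zeta_9^(k*m), zeta_9 = exp(2*pi*i/9)):
  irrep \ class  {0} (size 1)  {1} (size 1)    {2} (size 1)    {3} (size 1)    {4} (size 1)    {5} (size 1)    {6} (size 1)    {7} (size 1)    {8} (size 1)  
  chi_0          1             1               1               1               1               1               1               1               1             
  chi_1          1             exp(2*I*pi/9)   exp(4*I*pi/9)   exp(2*I*pi/3)   exp(8*I*pi/9)   exp(-8*I*pi/9)  exp(-2*I*pi/3)  exp(-4*I*pi/9)  exp(-2*I*pi/9)
  chi_2          1             exp(4*I*pi/9)   exp(8*I*pi/9)   exp(-2*I*pi/3)  exp(-2*I*pi/9)  exp(2*I*pi/9)   exp(2*I*pi/3)   exp(-8*I*pi/9)  exp(-4*I*pi/9)
  chi_3          1             exp(2*I*pi/3)   exp(-2*I*pi/3)  1               exp(2*I*pi/3)   exp(-2*I*pi/3)  1               exp(2*I*pi/3)   exp(-2*I*pi/3)
  chi_4          1             exp(8*I*pi/9)   exp(-2*I*pi/9)  exp(2*I*pi/3)   exp(-4*I*pi/9)  exp(4*I*pi/9)   exp(-2*I*pi/3)  exp(2*I*pi/9)   exp(-8*I*pi/9)
  chi_5          1             exp(-8*I*pi/9)  exp(2*I*pi/9)   exp(-2*I*pi/3)  exp(4*I*pi/9)   exp(-4*I*pi/9)  exp(2*I*pi/3)   exp(-2*I*pi/9)  exp(8*I*pi/9) 
  chi_6          1             exp(-2*I*pi/3)  exp(2*I*pi/3)   1               exp(-2*I*pi/3)  exp(2*I*pi/3)   1               exp(-2*I*pi/3)  exp(2*I*pi/3) 
  chi_7          1             exp(-4*I*pi/9)  exp(-8*I*pi/9)  exp(2*I*pi/3)   exp(2*I*pi/9)   exp(-2*I*pi/9)  exp(-2*I*pi/3)  exp(8*I*pi/9)   exp(4*I*pi/9) 
  chi_8          1             exp(-2*I*pi/9)  exp(-4*I*pi/9)  exp(-2*I*pi/3)  exp(-8*I*pi/9)  exp(8*I*pi/9)   exp(2*I*pi/3)   exp(4*I*pi/9)   exp(2*I*pi/9) 

Spot check: chi_1(0) = zeta_9^(1*0) = zeta_9^0 = 1.

Z/9Z is abelian, so all 9 irreducible complex representations are 1-dimensional. They are given by chi_k(m) = zeta_9^(k*m) for k = 0,...,8. Row orthogonality: sum_m chi_k(m) conj(chi_l(m)) = 9 * [k = l].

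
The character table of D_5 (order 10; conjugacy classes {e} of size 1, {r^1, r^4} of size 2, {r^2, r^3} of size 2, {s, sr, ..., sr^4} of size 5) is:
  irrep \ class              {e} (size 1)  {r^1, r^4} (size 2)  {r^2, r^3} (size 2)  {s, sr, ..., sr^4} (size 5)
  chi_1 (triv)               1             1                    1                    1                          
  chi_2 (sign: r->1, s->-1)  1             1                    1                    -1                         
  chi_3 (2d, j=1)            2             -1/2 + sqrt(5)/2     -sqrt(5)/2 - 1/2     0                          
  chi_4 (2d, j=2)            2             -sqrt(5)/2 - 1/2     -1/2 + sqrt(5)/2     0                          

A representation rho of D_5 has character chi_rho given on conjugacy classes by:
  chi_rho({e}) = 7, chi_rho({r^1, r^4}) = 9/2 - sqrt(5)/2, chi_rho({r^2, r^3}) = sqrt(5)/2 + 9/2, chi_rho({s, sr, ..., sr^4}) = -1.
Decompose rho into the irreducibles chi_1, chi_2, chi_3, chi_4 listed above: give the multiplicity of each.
Multiplicities: chi_1: 2, chi_2: 3, chi_3: 0, chi_4: 1.

Reasoning: Use <chi_rho, chi> = (1/|G|) sum_C |C| * chi_rho(C) * conj(chi(C)) with |G| = 10 for each irreducible chi in the table:
  <chi_rho, chi_1> = (1/10)[1*(7)*conj(1) + 2*(9/2 - sqrt(5)/2)*conj(1) + 2*(sqrt(5)/2 + 9/2)*conj(1) + 5*(-1)*conj(1)]
      = (1/10)[(7) + (9 - sqrt(5)) + (sqrt(5) + 9) + (-5)] = 20/10 = 2
  <chi_rho, chi_2> = (1/10)[1*(7)*conj(1) + 2*(9/2 - sqrt(5)/2)*conj(1) + 2*(sqrt(5)/2 + 9/2)*conj(1) + 5*(-1)*conj(-1)]
      = (1/10)[(7) + (9 - sqrt(5)) + (sqrt(5) + 9) + (5)] = 30/10 = 3
  <chi_rho, chi_3> = (1/10)[1*(7)*conj(2) + 2*(9/2 - sqrt(5)/2)*conj(-1/2 + sqrt(5)/2) + 2*(sqrt(5)/2 + 9/2)*conj(-sqrt(5)/2 - 1/2) + 5*(-1)*conj(0)]
      = (1/10)[(14) + (-7 + 5*sqrt(5)) + (-5*sqrt(5) - 7) + (0)] = 0/10 = 0
  <chi_rho, chi_4> = (1/10)[1*(7)*conj(2) + 2*(9/2 - sqrt(5)/2)*conj(-sqrt(5)/2 - 1/2) + 2*(sqrt(5)/2 + 9/2)*conj(-1/2 + sqrt(5)/2) + 5*(-1)*conj(0)]
      = (1/10)[(14) + (-4*sqrt(5) - 2) + (-2 + 4*sqrt(5)) + (0)] = 10/10 = 1
Dimension check: dim(rho) = sum (mult * dim) = 2*1 + 3*1 + 0*2 + 1*2 = 7 = chi_rho(e) = 7.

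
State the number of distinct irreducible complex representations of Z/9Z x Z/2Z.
18

Derivation: The number of irreducible complex representations of a finite group equals its number of conjugacy classes. Z/9Z x Z/2Z is abelian of order 18, so every element is its own conjugacy class: 18 classes, so Z/9Z x Z/2Z (order 18) has exactly 18 irreducible complex representations.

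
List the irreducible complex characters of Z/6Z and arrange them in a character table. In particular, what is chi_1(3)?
Character table of Z/6Z (irreps indexed chi_0,...,chi_5 with chi_k(m) = zeta_6^(k*m), zeta_6 = exp(2*pi*i/6)):
  irrep \ class  {0} (size 1)  {1} (size 1)    {2} (size 1)    {3} (size 1)  {4} (size 1)    {5} (size 1)  
  chi_0          1             1               1               1             1               1             
  chi_1          1             exp(I*pi/3)     exp(2*I*pi/3)   -1            exp(-2*I*pi/3)  exp(-I*pi/3)  
  chi_2          1             exp(2*I*pi/3)   exp(-2*I*pi/3)  1             exp(2*I*pi/3)   exp(-2*I*pi/3)
  chi_3          1             -1              1               -1            1               -1            
  chi_4          1             exp(-2*I*pi/3)  exp(2*I*pi/3)   1             exp(-2*I*pi/3)  exp(2*I*pi/3) 
  chi_5          1             exp(-I*pi/3)    exp(-2*I*pi/3)  -1            exp(2*I*pi/3)   exp(I*pi/3)   

Spot check: chi_1(3) = zeta_6^(1*3) = zeta_6^3 = -1.

Explanation: Z/6Z is abelian, so all 6 irreducible complex representations are 1-dimensional. They are given by chi_k(m) = zeta_6^(k*m) for k = 0,...,5. Row orthogonality: sum_m chi_k(m) conj(chi_l(m)) = 6 * [k = l].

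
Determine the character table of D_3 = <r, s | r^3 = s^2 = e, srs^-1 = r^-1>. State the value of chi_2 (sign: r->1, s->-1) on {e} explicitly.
Conjugacy classes: {e} of size 1, {r^1, r^2} of size 2, {s, sr, ..., sr^2} of size 3.
Character table:
  irrep \ class              {e} (size 1)  {r^1, r^2} (size 2)  {s, sr, ..., sr^2} (size 3)
  chi_1 (triv)               1             1                    1                          
  chi_2 (sign: r->1, s->-1)  1             1                    -1                         
  chi_3 (2d, j=1)            2             -1                   0                          

Spot check: chi_2 (sign: r->1, s->-1) on {e} = 1.

Working: D_3 has order 2*3 = 6 with 3 conjugacy classes, hence 3 irreducibles. Sum of squared dims 1 + 1 + 4 = 6 = |G|. Linear characters come from the abelianisation; the 2-dimensional irreps have character r^k -> 2*cos(2*pi*j*k/3), reflections -> 0.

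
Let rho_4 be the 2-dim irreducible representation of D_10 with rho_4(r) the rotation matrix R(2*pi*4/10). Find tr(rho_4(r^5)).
chi_{rho_4}(r^5) = 2*cos(2*pi*4*5/10) = 2

Working: rho_4(r^5) is rotation by angle 2*pi*4*5/10, whose trace is 2*cos(2*pi*4*5/10) = 2.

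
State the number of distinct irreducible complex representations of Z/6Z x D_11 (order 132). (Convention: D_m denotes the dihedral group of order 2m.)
42

The number of irreducible complex representations of a finite group equals its number of conjugacy classes. For a direct product, #classes(G x H) = #classes(G) * #classes(H). Z/6Z has 6 classes (abelian), D_11 has 7 classes, so 6 * 7 = 42, so Z/6Z x D_11 (order 132) has exactly 42 irreducible complex representations.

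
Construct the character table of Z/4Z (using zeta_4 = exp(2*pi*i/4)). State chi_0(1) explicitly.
Character table of Z/4Z (irreps indexed chi_0,...,chi_3 with chi_k(m) = zeta_4^(k*m), zeta_4 = exp(2*pi*i/4)):
  irrep \ class  {0} (size 1)  {1} (size 1)  {2} (size 1)  {3} (size 1)
  chi_0          1             1             1             1           
  chi_1          1             I             -1            -I          
  chi_2          1             -1            1             -1          
  chi_3          1             -I            -1            I           

Spot check: chi_0(1) = zeta_4^(0*1) = zeta_4^0 = 1.

Details: Z/4Z is abelian, so all 4 irreducible complex representations are 1-dimensional. They are given by chi_k(m) = zeta_4^(k*m) for k = 0,...,3. Row orthogonality: sum_m chi_k(m) conj(chi_l(m)) = 4 * [k = l].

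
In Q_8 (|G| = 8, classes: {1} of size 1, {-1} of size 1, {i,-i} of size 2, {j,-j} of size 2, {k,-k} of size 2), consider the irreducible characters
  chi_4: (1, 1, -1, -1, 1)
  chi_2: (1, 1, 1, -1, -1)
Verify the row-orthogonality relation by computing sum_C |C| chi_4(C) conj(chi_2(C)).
Sum = 0; so <chi_4, chi_2> = 0 (distinct irreducibles are orthogonal).

Proof sketch: Compute term by term over conjugacy classes (|C| * chi_4(C) * conj(chi_2(C))):
  1*(1)*conj(1) + 1*(1)*conj(1) + 2*(-1)*conj(1) + 2*(-1)*conj(-1) + 2*(1)*conj(-1)
  = (1) + (1) + (-2) + (2) + (-2)
  = 0.
Dividing by |G| = 8 gives 0/8 = 0, matching the row-orthogonality relation <chi_4, chi_2> = [chi_4 = chi_2].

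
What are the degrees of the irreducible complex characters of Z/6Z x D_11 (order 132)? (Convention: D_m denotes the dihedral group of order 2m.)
Dimensions: 1, 1, 1, 1, 1, 1, 1, 1, 1, 1, 1, 1, 2, 2, 2, 2, 2, 2, 2, 2, 2, 2, 2, 2, 2, 2, 2, 2, 2, 2, 2, 2, 2, 2, 2, 2, 2, 2, 2, 2, 2, 2

There are 42 irreducibles (= number of conjugacy classes). Their dimensions d_i satisfy sum d_i^2 = |G| = 132: 1 + 1 + 1 + 1 + 1 + 1 + 1 + 1 + 1 + 1 + 1 + 1 + 4 + 4 + 4 + 4 + 4 + 4 + 4 + 4 + 4 + 4 + 4 + 4 + 4 + 4 + 4 + 4 + 4 + 4 + 4 + 4 + 4 + 4 + 4 + 4 + 4 + 4 + 4 + 4 + 4 + 4 = 132. (For the product with Z/6Z: each of the 6 1-dim characters of Z/6Z tensors with each irrep of D_11, giving 6 copies of each D_11-dimension.)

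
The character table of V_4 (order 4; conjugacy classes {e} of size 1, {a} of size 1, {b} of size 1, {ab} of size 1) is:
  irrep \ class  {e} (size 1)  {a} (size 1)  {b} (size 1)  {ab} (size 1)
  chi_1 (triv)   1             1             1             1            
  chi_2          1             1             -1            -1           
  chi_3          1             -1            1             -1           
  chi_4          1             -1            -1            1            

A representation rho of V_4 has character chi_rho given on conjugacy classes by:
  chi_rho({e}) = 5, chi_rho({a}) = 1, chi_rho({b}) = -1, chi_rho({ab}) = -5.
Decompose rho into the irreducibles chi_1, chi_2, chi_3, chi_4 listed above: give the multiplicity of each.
Multiplicities: chi_1: 0, chi_2: 3, chi_3: 2, chi_4: 0.

Working: Use <chi_rho, chi> = (1/|G|) sum_C |C| * chi_rho(C) * conj(chi(C)) with |G| = 4 for each irreducible chi in the table:
  <chi_rho, chi_1> = (1/4)[1*(5)*conj(1) + 1*(1)*conj(1) + 1*(-1)*conj(1) + 1*(-5)*conj(1)]
      = (1/4)[(5) + (1) + (-1) + (-5)] = 0/4 = 0
  <chi_rho, chi_2> = (1/4)[1*(5)*conj(1) + 1*(1)*conj(1) + 1*(-1)*conj(-1) + 1*(-5)*conj(-1)]
      = (1/4)[(5) + (1) + (1) + (5)] = 12/4 = 3
  <chi_rho, chi_3> = (1/4)[1*(5)*conj(1) + 1*(1)*conj(-1) + 1*(-1)*conj(1) + 1*(-5)*conj(-1)]
      = (1/4)[(5) + (-1) + (-1) + (5)] = 8/4 = 2
  <chi_rho, chi_4> = (1/4)[1*(5)*conj(1) + 1*(1)*conj(-1) + 1*(-1)*conj(-1) + 1*(-5)*conj(1)]
      = (1/4)[(5) + (-1) + (1) + (-5)] = 0/4 = 0
Dimension check: dim(rho) = sum (mult * dim) = 0*1 + 3*1 + 2*1 + 0*1 = 5 = chi_rho(e) = 5.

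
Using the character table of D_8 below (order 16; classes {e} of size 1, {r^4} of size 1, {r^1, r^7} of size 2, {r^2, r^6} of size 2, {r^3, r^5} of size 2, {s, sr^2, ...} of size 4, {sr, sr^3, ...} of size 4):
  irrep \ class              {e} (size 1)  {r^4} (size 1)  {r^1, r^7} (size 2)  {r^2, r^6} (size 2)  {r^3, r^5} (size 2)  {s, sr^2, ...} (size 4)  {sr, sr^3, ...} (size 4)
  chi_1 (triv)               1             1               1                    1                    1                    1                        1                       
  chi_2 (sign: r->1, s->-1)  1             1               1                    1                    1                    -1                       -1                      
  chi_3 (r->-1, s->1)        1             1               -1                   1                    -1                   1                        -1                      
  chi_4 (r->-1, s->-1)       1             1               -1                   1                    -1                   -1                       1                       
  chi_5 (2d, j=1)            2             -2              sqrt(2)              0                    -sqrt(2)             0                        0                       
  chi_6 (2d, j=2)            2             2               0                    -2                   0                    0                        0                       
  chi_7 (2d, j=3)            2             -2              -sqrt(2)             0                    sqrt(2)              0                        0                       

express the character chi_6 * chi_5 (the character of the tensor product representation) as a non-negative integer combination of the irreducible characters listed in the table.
chi_6 tensor chi_5 = chi_5 + chi_7 (all other irreducibles have multiplicity 0).

Argument: The character of a tensor product is the pointwise product (chi_6 * chi_5)(C) = chi_6(C) * chi_5(C):
  {e}: (2)*(2), {r^4}: (2)*(-2), {r^1, r^7}: (0)*(sqrt(2)), {r^2, r^6}: (-2)*(0), {r^3, r^5}: (0)*(-sqrt(2)), {s, sr^2, ...}: (0)*(0), {sr, sr^3, ...}: (0)*(0)
so (chi_6 * chi_5) takes values
  {e} -> 4, {r^4} -> -4, {r^1, r^7} -> 0, {r^2, r^6} -> 0, {r^3, r^5} -> 0, {s, sr^2, ...} -> 0, {sr, sr^3, ...} -> 0.
Now take the inner product of this character with each irreducible chi from the table, <chi_6*chi_5, chi> = (1/16) sum_C |C| (chi_6*chi_5)(C) conj(chi(C)):
  <chi_6*chi_5, chi_1> = (1/16)[1*(4)*conj(1) + 1*(-4)*conj(1) + 2*(0)*conj(1) + 2*(0)*conj(1) + 2*(0)*conj(1) + 4*(0)*conj(1) + 4*(0)*conj(1)]
      = (1/16)[(4) + (-4) + (0) + (0) + (0) + (0) + (0)] = 0/16 = 0
  <chi_6*chi_5, chi_2> = (1/16)[1*(4)*conj(1) + 1*(-4)*conj(1) + 2*(0)*conj(1) + 2*(0)*conj(1) + 2*(0)*conj(1) + 4*(0)*conj(-1) + 4*(0)*conj(-1)]
      = (1/16)[(4) + (-4) + (0) + (0) + (0) + (0) + (0)] = 0/16 = 0
  <chi_6*chi_5, chi_3> = (1/16)[1*(4)*conj(1) + 1*(-4)*conj(1) + 2*(0)*conj(-1) + 2*(0)*conj(1) + 2*(0)*conj(-1) + 4*(0)*conj(1) + 4*(0)*conj(-1)]
      = (1/16)[(4) + (-4) + (0) + (0) + (0) + (0) + (0)] = 0/16 = 0
  <chi_6*chi_5, chi_4> = (1/16)[1*(4)*conj(1) + 1*(-4)*conj(1) + 2*(0)*conj(-1) + 2*(0)*conj(1) + 2*(0)*conj(-1) + 4*(0)*conj(-1) + 4*(0)*conj(1)]
      = (1/16)[(4) + (-4) + (0) + (0) + (0) + (0) + (0)] = 0/16 = 0
  <chi_6*chi_5, chi_5> = (1/16)[1*(4)*conj(2) + 1*(-4)*conj(-2) + 2*(0)*conj(sqrt(2)) + 2*(0)*conj(0) + 2*(0)*conj(-sqrt(2)) + 4*(0)*conj(0) + 4*(0)*conj(0)]
      = (1/16)[(8) + (8) + (0) + (0) + (0) + (0) + (0)] = 16/16 = 1
  <chi_6*chi_5, chi_6> = (1/16)[1*(4)*conj(2) + 1*(-4)*conj(2) + 2*(0)*conj(0) + 2*(0)*conj(-2) + 2*(0)*conj(0) + 4*(0)*conj(0) + 4*(0)*conj(0)]
      = (1/16)[(8) + (-8) + (0) + (0) + (0) + (0) + (0)] = 0/16 = 0
  <chi_6*chi_5, chi_7> = (1/16)[1*(4)*conj(2) + 1*(-4)*conj(-2) + 2*(0)*conj(-sqrt(2)) + 2*(0)*conj(0) + 2*(0)*conj(sqrt(2)) + 4*(0)*conj(0) + 4*(0)*conj(0)]
      = (1/16)[(8) + (8) + (0) + (0) + (0) + (0) + (0)] = 16/16 = 1
Hence the multiplicities are chi_5: 1, chi_7: 1. Dimension check: dim(chi_6)*dim(chi_5) = 2*2 = 4 and sum (mult * dim) = 1*2 + 1*2 = 4.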